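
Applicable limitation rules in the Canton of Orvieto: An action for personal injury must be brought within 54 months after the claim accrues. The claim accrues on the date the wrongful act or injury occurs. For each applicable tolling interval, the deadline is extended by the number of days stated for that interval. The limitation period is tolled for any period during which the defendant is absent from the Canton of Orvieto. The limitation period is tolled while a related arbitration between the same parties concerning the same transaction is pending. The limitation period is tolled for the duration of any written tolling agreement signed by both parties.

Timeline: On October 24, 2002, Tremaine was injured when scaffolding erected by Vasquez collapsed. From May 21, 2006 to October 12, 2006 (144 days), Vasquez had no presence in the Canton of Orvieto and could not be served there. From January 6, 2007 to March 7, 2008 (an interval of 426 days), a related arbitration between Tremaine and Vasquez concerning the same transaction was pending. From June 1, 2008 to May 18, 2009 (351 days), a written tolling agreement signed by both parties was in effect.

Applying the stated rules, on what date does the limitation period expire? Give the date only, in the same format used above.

The claim accrued on October 24, 2002, when the wrongful act occurred.
Adding the 54 months base period to October 24, 2002 gives a deadline of April 24, 2007, before any tolling.
The defendant's absence from the jurisdiction from May 21, 2006 to October 12, 2006 tolled the period for 144 days, extending the deadline to September 15, 2007.
Because the pending related arbitration ran from January 6, 2007 to March 7, 2008, the deadline is extended by 426 days to November 14, 2008.
The period was tolled for 351 days by the written tolling agreement (June 1, 2008 to May 18, 2009), pushing the deadline to October 31, 2009.

October 31, 2009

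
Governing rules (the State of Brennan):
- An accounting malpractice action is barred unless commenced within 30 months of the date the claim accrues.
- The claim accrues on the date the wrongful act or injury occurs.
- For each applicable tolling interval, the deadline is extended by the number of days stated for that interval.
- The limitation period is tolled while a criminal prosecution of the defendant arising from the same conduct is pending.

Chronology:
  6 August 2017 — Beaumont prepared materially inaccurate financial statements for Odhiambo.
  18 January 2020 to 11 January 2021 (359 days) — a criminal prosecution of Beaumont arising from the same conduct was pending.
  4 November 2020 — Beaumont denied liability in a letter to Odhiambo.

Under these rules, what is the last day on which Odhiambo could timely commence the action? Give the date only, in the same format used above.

The claim accrued on 6 August 2017, the date of the act.
The untolled deadline — 30 months after 6 August 2017 — is 6 February 2020.
The period was tolled for 359 days by the pending criminal prosecution (18 January 2020 to 11 January 2021), pushing the deadline to 30 January 2021.
None of the other events listed affects the running of the period under the stated rules.

30 January 2021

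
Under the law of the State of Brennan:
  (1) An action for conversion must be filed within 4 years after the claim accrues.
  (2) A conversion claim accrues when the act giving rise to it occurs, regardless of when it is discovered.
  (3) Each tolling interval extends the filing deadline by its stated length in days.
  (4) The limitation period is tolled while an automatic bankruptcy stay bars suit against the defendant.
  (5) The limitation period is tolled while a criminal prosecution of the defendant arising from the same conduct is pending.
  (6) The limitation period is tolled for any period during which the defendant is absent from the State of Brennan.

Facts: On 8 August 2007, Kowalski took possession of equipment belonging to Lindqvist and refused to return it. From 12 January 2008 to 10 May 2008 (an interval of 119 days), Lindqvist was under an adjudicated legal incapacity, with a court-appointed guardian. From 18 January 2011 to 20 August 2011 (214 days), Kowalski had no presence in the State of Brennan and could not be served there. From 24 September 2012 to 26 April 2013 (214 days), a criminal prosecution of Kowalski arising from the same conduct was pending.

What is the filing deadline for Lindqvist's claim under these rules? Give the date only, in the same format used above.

The limitation period began to run on 8 August 2007.
The untolled deadline — 4 years after 8 August 2007 — is 8 August 2011.
The defendant's absence from the jurisdiction from 18 January 2011 to 20 August 2011 tolled the period for 214 days, extending the deadline to 9 March 2012.
The pending criminal prosecution from 24 September 2012 to 26 April 2013 began after the period had already run on 9 March 2012, so it has no tolling effect.
Although the plaintiff's incapacity ran from 12 January 2008 to 10 May 2008, the stated rules do not make that a tolling event, so it is disregarded.

9 March 2012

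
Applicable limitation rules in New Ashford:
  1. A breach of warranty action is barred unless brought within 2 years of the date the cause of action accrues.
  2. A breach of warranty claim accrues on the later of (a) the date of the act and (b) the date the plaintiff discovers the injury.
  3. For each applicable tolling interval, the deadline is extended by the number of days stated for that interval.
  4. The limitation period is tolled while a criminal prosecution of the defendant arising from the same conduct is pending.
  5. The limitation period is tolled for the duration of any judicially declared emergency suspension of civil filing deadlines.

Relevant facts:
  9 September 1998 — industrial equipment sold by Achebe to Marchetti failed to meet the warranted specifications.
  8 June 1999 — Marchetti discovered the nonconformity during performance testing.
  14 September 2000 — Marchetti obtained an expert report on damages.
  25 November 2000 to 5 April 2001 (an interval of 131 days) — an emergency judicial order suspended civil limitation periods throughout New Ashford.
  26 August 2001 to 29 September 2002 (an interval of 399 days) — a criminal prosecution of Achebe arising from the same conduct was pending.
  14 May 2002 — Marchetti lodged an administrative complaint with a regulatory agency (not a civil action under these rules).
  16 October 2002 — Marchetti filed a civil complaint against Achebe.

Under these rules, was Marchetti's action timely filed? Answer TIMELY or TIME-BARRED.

Because discovery on 8 June 1999 post-dates the 9 September 1998 act, accrual under the later-of rule falls on 8 June 1999.
2 years from 8 June 1999 is 8 June 2001.
Because the emergency suspension of filing deadlines ran from 25 November 2000 to 5 April 2001, the deadline is extended by 131 days to 17 October 2001.
Because the pending criminal prosecution ran from 26 August 2001 to 29 September 2002, the deadline is extended by 399 days to 20 November 2002.
The other events in the timeline have no effect on the limitation period under the stated rules.
Marchetti filed on 16 October 2002, before the 20 November 2002 deadline, so the action is timely.

TIMELY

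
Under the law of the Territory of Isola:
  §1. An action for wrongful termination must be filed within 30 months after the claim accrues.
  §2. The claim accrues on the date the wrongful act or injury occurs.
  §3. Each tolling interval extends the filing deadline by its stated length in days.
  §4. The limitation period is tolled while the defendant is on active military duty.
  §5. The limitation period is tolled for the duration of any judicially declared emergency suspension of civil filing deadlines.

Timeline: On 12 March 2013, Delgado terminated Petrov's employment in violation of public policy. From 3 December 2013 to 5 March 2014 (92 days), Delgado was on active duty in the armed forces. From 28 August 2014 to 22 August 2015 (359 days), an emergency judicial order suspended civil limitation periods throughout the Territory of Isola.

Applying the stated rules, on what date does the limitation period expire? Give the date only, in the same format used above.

6 December 2016

The claim accrued on 12 March 2013, the date of the act.
30 months from 12 March 2013 is 12 September 2015.
Because the defendant's active military service ran from 3 December 2013 to 5 March 2014, the deadline is extended by 92 days to 13 December 2015.
Because the emergency suspension of filing deadlines ran from 28 August 2014 to 22 August 2015, the deadline is extended by 359 days to 6 December 2016.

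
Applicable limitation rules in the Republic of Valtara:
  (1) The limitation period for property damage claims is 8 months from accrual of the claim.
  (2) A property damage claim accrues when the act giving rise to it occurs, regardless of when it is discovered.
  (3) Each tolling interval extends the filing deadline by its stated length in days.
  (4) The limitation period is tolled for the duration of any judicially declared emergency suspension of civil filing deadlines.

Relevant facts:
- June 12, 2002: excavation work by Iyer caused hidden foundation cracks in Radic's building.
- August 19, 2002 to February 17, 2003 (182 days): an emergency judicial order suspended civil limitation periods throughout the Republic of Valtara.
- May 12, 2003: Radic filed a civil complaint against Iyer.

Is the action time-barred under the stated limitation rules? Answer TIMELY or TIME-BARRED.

TIMELY

The claim accrued on June 12, 2002, the date of the act.
8 months from June 12, 2002 is February 12, 2003.
The emergency suspension of filing deadlines from August 19, 2002 to February 17, 2003 tolled the period for 182 days, extending the deadline to August 13, 2003.
Filing on May 12, 2003 beat the August 13, 2003 deadline — the action is timely.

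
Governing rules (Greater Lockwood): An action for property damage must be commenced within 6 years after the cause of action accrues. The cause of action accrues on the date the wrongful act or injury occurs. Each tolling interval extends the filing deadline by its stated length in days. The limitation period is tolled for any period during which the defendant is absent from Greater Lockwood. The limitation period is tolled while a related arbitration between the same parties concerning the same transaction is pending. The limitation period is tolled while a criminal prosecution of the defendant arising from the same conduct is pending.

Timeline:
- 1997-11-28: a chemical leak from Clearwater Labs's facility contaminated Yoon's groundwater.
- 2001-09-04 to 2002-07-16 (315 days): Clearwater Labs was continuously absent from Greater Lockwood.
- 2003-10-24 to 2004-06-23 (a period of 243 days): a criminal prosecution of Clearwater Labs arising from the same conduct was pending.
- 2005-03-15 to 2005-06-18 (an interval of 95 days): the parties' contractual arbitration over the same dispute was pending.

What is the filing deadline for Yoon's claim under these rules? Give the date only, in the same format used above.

2005-09-11

The claim accrued on 1997-11-28, when the wrongful act occurred.
6 years from 1997-11-28 is 2003-11-28.
The period was tolled for 315 days by the defendant's absence from the jurisdiction (2001-09-04 to 2002-07-16), pushing the deadline to 2004-10-08.
Because the pending criminal prosecution ran from 2003-10-24 to 2004-06-23, the deadline is extended by 243 days to 2005-06-08.
The pending related arbitration from 2005-03-15 to 2005-06-18 tolled the period for 95 days, extending the deadline to 2005-09-11.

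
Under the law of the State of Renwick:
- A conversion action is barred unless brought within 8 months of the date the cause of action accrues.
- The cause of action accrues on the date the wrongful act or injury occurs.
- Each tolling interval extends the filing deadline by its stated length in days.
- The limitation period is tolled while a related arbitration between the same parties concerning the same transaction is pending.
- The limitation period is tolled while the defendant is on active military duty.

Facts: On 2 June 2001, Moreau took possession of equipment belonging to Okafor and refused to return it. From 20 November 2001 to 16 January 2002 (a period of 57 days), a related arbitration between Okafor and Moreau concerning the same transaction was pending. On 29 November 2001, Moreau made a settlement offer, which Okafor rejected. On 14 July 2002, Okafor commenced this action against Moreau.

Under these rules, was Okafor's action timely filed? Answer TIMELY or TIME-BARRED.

TIME-BARRED

The limitation period began to run on 2 June 2001.
8 months from 2 June 2001 is 2 February 2002.
The period was tolled for 57 days by the pending related arbitration (20 November 2001 to 16 January 2002), pushing the deadline to 31 March 2002.
Nothing else in the chronology tolls or restarts the period.
The 14 July 2002 filing falls after the 31 March 2002 deadline; the claim is time-barred.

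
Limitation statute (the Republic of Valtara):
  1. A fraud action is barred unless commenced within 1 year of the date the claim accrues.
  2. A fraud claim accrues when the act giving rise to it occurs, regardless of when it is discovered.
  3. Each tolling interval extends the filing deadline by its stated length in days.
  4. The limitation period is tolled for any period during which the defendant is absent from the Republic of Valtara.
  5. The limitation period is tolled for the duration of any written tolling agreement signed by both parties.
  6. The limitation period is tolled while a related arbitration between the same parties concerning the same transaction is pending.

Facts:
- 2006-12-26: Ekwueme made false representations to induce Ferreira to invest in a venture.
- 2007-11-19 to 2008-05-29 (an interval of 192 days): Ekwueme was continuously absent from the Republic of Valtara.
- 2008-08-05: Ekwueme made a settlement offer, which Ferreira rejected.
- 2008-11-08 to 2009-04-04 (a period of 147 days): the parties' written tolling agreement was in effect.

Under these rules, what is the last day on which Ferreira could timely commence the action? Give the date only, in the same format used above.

The claim accrued on 2006-12-26, when the wrongful act occurred.
The untolled deadline — 1 year after 2006-12-26 — is 2007-12-26.
Because the defendant's absence from the jurisdiction ran from 2007-11-19 to 2008-05-29, the deadline is extended by 192 days to 2008-07-05.
The written tolling agreement starting 2008-11-08 came too late — the period had run on 2008-07-05 — and so does not extend the deadline.
The other events in the timeline have no effect on the limitation period under the stated rules.

2008-07-05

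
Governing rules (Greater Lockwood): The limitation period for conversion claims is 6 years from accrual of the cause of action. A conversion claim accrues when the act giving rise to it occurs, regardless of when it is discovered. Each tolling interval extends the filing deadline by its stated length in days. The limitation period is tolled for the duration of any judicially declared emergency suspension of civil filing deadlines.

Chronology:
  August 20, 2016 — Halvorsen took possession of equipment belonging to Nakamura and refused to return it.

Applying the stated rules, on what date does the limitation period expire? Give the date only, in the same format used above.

The limitation period began to run on August 20, 2016.
6 years from August 20, 2016 is August 20, 2022.

August 20, 2022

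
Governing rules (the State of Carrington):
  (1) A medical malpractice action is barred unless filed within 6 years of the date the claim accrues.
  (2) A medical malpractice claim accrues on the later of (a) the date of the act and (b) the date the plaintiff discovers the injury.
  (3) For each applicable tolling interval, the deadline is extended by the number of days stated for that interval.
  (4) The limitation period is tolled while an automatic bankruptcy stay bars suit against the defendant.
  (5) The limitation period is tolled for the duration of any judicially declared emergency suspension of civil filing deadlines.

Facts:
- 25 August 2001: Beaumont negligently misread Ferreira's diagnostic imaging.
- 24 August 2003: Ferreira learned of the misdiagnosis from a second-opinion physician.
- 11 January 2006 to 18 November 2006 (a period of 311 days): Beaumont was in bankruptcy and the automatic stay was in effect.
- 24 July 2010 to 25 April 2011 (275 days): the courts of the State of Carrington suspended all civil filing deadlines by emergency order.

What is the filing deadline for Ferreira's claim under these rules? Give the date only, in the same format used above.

The claim accrued on 24 August 2003 — the later of the 25 August 2001 act and the 24 August 2003 discovery.
6 years from 24 August 2003 is 24 August 2009.
Because the automatic bankruptcy stay ran from 11 January 2006 to 18 November 2006, the deadline is extended by 311 days to 1 July 2010.
The emergency suspension of filing deadlines from 24 July 2010 to 25 April 2011 began after the period had already run on 1 July 2010, so it has no tolling effect.

1 July 2010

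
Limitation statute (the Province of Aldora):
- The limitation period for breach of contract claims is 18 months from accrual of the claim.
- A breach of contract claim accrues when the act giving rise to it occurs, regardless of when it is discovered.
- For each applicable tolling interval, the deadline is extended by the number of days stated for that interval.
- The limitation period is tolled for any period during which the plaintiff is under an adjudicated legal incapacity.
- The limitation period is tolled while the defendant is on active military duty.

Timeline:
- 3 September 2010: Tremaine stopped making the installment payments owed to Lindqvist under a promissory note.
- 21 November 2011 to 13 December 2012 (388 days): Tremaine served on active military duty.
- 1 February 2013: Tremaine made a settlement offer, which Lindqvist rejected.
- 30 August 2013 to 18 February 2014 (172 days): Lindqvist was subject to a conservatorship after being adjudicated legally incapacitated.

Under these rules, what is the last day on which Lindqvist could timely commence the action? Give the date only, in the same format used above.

26 March 2013

The claim accrued on 3 September 2010, when the wrongful act occurred.
The untolled deadline — 18 months after 3 September 2010 — is 3 March 2012.
Because the defendant's active military service ran from 21 November 2011 to 13 December 2012, the deadline is extended by 388 days to 26 March 2013.
The plaintiff's legal incapacity from 30 August 2013 to 18 February 2014 began after the period had already run on 26 March 2013, so it has no tolling effect.
The other events in the timeline have no effect on the limitation period under the stated rules.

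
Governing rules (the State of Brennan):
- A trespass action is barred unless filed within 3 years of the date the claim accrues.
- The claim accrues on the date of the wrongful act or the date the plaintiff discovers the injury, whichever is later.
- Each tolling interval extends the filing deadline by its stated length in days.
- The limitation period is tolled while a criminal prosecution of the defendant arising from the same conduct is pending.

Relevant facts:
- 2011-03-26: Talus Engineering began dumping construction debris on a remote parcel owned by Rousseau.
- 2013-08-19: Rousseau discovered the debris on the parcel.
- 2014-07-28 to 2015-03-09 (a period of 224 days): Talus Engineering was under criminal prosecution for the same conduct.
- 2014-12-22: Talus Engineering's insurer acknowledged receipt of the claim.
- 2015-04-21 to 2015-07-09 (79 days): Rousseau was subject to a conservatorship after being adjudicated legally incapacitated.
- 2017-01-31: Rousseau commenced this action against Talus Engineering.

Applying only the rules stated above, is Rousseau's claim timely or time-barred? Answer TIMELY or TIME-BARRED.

TIMELY

Taking the later of the act (2011-03-26) and discovery (2013-08-19), the claim accrued on 2013-08-19.
3 years from 2013-08-19 is 2016-08-19.
Because the pending criminal prosecution ran from 2014-07-28 to 2015-03-09, the deadline is extended by 224 days to 2017-03-31.
No stated provision tolls the period for the plaintiff's incapacity, so the interval from 2015-04-21 to 2015-07-09 has no effect on the deadline.
The other events in the timeline have no effect on the limitation period under the stated rules.
Rousseau filed on 2017-01-31, before the 2017-03-31 deadline, so the action is timely.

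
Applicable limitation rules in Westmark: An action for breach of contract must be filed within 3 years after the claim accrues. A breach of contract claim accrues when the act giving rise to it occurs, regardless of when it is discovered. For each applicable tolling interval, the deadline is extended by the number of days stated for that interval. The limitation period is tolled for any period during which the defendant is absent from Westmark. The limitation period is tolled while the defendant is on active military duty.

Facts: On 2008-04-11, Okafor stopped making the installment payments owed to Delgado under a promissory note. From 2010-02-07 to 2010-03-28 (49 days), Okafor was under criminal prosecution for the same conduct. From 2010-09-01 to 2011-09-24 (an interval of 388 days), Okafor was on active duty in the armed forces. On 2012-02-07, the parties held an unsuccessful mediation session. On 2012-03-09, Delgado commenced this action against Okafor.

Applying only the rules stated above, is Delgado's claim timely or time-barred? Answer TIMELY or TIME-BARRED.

The claim accrued on 2008-04-11, when the wrongful act occurred.
Adding the 3 years base period to 2008-04-11 gives a deadline of 2011-04-11, before any tolling.
The defendant's active military service from 2010-09-01 to 2011-09-24 tolled the period for 388 days, extending the deadline to 2012-05-03.
Although a criminal prosecution ran from 2010-02-07 to 2010-03-28, the stated rules do not make that a tolling event, so it is disregarded.
None of the other events listed affects the running of the period under the stated rules.
Delgado filed on 2012-03-09, before the 2012-05-03 deadline, so the action is timely.

TIMELY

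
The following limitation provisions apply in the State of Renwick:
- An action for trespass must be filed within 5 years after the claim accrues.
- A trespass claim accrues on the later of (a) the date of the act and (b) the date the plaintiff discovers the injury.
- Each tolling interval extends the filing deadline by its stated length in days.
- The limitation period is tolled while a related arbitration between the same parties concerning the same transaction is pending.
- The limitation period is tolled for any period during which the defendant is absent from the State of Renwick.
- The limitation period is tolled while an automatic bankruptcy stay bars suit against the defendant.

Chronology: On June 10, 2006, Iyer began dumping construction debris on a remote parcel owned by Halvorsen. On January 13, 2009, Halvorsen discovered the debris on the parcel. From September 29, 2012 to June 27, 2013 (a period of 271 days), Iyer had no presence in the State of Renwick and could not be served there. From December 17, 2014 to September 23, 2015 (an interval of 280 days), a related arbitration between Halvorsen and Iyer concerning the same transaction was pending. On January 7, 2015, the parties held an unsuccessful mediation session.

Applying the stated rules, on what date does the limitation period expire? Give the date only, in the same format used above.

October 11, 2014

Taking the later of the act (June 10, 2006) and discovery (January 13, 2009), the claim accrued on January 13, 2009.
5 years from January 13, 2009 is January 13, 2014.
The period was tolled for 271 days by the defendant's absence from the jurisdiction (September 29, 2012 to June 27, 2013), pushing the deadline to October 11, 2014.
The pending related arbitration starting December 17, 2014 came too late — the period had run on October 11, 2014 — and so does not extend the deadline.
Nothing else in the chronology tolls or restarts the period.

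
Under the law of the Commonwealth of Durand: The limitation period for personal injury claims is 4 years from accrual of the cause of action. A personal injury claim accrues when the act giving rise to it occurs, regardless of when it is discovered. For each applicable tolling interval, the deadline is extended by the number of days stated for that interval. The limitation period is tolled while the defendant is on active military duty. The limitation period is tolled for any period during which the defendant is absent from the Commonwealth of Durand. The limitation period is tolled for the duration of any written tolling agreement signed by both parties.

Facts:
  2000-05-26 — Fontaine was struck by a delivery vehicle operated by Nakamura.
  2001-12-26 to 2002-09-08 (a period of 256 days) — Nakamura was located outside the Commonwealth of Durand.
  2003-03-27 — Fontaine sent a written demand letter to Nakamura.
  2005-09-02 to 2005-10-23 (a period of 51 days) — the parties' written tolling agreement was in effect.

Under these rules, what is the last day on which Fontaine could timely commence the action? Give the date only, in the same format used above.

The cause of action accrued on 2000-05-26, the date of the act.
Adding the 4 years base period to 2000-05-26 gives a deadline of 2004-05-26, before any tolling.
The defendant's absence from the jurisdiction from 2001-12-26 to 2002-09-08 tolled the period for 256 days, extending the deadline to 2005-02-06.
The written tolling agreement from 2005-09-02 to 2005-10-23 began after the period had already run on 2005-02-06, so it has no tolling effect.
The other events in the timeline have no effect on the limitation period under the stated rules.

2005-02-06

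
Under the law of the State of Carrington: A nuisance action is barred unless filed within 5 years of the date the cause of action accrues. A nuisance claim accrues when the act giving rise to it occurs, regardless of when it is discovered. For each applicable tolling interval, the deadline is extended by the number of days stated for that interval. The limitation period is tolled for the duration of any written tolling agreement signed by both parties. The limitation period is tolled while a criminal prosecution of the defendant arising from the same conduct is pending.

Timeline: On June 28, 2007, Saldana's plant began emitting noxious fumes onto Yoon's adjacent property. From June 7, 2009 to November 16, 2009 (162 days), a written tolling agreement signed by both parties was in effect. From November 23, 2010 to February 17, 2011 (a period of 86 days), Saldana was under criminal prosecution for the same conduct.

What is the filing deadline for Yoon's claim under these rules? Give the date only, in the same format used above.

The claim accrued on June 28, 2007, when the wrongful act occurred.
The untolled deadline — 5 years after June 28, 2007 — is June 28, 2012.
The written tolling agreement from June 7, 2009 to November 16, 2009 tolled the period for 162 days, extending the deadline to December 7, 2012.
The period was tolled for 86 days by the pending criminal prosecution (November 23, 2010 to February 17, 2011), pushing the deadline to March 3, 2013.

March 3, 2013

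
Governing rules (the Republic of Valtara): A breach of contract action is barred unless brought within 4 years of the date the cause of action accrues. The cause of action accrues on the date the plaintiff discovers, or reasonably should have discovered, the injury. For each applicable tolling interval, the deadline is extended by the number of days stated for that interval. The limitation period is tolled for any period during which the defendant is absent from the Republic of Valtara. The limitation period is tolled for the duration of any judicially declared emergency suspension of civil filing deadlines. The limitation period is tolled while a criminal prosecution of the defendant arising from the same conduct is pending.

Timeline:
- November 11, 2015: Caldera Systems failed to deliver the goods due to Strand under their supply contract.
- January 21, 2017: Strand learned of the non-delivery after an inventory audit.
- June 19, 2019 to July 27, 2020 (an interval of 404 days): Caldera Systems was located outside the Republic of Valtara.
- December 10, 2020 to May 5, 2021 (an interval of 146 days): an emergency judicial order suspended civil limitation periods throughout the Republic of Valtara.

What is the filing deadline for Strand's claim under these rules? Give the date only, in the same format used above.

July 25, 2022

The claim did not accrue until Strand discovered the injury on January 21, 2017; the November 11, 2015 act date does not start the clock under the stated rule.
The untolled deadline — 4 years after January 21, 2017 — is January 21, 2021.
The period was tolled for 404 days by the defendant's absence from the jurisdiction (June 19, 2019 to July 27, 2020), pushing the deadline to March 1, 2022.
Because the emergency suspension of filing deadlines ran from December 10, 2020 to May 5, 2021, the deadline is extended by 146 days to July 25, 2022.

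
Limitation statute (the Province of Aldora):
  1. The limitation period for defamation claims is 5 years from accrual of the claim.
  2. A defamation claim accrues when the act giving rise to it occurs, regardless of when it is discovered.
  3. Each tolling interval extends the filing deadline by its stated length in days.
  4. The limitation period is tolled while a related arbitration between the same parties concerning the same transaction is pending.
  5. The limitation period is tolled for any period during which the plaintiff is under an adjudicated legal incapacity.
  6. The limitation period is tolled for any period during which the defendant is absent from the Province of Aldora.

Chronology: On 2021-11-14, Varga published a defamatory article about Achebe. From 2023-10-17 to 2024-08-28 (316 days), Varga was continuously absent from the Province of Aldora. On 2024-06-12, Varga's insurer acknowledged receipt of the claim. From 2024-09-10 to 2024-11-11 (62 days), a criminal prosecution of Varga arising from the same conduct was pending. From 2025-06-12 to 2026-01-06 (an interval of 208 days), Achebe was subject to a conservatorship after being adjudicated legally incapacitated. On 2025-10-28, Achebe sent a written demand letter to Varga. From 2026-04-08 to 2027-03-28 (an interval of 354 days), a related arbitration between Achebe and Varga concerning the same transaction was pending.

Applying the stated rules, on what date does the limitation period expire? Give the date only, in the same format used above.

The limitation period began to run on 2021-11-14.
The untolled deadline — 5 years after 2021-11-14 — is 2026-11-14.
The defendant's absence from the jurisdiction from 2023-10-17 to 2024-08-28 tolled the period for 316 days, extending the deadline to 2027-09-26.
Because the plaintiff's legal incapacity ran from 2025-06-12 to 2026-01-06, the deadline is extended by 208 days to 2028-04-21.
Because the pending related arbitration ran from 2026-04-08 to 2027-03-28, the deadline is extended by 354 days to 2029-04-10.
No stated provision tolls the period for a criminal prosecution, so the interval from 2024-09-10 to 2024-11-11 has no effect on the deadline.
Nothing else in the chronology tolls or restarts the period.

2029-04-10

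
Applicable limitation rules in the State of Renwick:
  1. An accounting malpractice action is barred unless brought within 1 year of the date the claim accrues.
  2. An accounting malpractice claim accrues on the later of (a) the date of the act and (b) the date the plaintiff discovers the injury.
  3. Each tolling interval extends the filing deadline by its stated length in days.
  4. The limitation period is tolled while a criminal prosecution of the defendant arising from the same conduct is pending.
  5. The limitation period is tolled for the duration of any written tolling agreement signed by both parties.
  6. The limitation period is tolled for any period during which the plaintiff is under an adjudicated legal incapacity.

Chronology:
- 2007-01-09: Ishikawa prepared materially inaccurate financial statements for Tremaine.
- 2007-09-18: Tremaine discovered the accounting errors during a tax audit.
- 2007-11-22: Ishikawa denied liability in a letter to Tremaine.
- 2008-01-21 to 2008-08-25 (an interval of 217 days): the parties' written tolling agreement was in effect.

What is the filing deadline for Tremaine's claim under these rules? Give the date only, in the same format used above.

The claim accrued on 2007-09-18 — the later of the 2007-01-09 act and the 2007-09-18 discovery.
The untolled deadline — 1 year after 2007-09-18 — is 2008-09-18.
The written tolling agreement from 2008-01-21 to 2008-08-25 tolled the period for 217 days, extending the deadline to 2009-04-23.
Nothing else in the chronology tolls or restarts the period.

2009-04-23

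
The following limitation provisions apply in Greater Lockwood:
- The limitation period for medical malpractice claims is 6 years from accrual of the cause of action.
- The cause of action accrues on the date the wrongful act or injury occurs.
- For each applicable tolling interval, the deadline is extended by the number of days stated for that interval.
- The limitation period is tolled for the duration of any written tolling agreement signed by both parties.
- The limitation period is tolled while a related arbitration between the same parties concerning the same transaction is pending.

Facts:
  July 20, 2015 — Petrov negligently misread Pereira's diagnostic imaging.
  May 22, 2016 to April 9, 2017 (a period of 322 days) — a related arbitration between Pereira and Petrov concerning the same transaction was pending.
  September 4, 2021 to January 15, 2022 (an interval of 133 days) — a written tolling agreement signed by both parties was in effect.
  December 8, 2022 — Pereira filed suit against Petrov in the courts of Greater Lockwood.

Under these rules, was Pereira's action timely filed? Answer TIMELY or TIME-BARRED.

The cause of action accrued on July 20, 2015, the date of the act.
Adding the 6 years base period to July 20, 2015 gives a deadline of July 20, 2021, before any tolling.
The pending related arbitration from May 22, 2016 to April 9, 2017 tolled the period for 322 days, extending the deadline to June 7, 2022.
The written tolling agreement from September 4, 2021 to January 15, 2022 tolled the period for 133 days, extending the deadline to October 18, 2022.
The December 8, 2022 filing falls after the October 18, 2022 deadline; the claim is time-barred.

TIME-BARRED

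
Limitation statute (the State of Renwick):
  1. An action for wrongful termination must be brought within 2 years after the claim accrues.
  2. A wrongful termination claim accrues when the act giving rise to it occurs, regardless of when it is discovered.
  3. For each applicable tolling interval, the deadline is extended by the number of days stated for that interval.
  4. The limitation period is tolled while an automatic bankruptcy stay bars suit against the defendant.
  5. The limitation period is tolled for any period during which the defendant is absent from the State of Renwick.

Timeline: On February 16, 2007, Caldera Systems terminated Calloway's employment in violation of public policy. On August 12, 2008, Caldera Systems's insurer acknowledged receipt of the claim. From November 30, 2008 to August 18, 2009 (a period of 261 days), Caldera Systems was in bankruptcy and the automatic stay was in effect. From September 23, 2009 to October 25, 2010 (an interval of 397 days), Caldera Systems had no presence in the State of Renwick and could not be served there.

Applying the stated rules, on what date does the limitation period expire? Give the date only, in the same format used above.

December 6, 2010

The claim accrued on February 16, 2007, when the wrongful act occurred.
2 years from February 16, 2007 is February 16, 2009.
The period was tolled for 261 days by the automatic bankruptcy stay (November 30, 2008 to August 18, 2009), pushing the deadline to November 4, 2009.
The defendant's absence from the jurisdiction from September 23, 2009 to October 25, 2010 tolled the period for 397 days, extending the deadline to December 6, 2010.
None of the other events listed affects the running of the period under the stated rules.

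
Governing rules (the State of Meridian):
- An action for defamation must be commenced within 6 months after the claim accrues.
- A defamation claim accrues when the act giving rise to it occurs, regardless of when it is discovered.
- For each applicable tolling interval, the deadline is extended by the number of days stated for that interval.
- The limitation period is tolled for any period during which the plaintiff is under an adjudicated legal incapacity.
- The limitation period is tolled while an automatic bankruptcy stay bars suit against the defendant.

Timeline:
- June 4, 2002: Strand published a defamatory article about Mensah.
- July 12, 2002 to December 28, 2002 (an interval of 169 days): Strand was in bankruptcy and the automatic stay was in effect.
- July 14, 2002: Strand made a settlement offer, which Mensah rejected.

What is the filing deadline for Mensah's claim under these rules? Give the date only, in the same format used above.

The claim accrued on June 4, 2002, the date of the act.
Adding the 6 months base period to June 4, 2002 gives a deadline of December 4, 2002, before any tolling.
The automatic bankruptcy stay from July 12, 2002 to December 28, 2002 tolled the period for 169 days, extending the deadline to May 22, 2003.
Nothing else in the chronology tolls or restarts the period.

May 22, 2003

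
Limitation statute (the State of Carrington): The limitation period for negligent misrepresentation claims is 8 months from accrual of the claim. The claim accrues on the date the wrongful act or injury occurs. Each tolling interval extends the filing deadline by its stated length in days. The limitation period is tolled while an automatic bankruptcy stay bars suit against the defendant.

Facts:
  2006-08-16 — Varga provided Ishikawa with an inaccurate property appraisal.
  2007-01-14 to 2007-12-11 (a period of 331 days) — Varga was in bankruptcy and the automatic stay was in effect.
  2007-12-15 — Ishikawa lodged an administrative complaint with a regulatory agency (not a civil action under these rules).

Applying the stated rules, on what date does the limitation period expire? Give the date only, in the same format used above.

2008-03-12

The claim accrued on 2006-08-16, the date of the act.
8 months from 2006-08-16 is 2007-04-16.
The period was tolled for 331 days by the automatic bankruptcy stay (2007-01-14 to 2007-12-11), pushing the deadline to 2008-03-12.
The other events in the timeline have no effect on the limitation period under the stated rules.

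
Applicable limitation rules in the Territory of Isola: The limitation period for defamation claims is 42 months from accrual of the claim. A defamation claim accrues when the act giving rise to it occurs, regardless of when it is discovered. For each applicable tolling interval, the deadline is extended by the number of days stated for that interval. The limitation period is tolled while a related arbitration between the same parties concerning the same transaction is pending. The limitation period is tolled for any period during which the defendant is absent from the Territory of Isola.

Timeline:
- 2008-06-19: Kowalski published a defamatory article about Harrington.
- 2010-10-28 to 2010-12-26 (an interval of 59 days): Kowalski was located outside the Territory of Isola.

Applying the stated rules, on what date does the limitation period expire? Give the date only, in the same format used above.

2012-02-16

The limitation period began to run on 2008-06-19.
The untolled deadline — 42 months after 2008-06-19 — is 2011-12-19.
Because the defendant's absence from the jurisdiction ran from 2010-10-28 to 2010-12-26, the deadline is extended by 59 days to 2012-02-16.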